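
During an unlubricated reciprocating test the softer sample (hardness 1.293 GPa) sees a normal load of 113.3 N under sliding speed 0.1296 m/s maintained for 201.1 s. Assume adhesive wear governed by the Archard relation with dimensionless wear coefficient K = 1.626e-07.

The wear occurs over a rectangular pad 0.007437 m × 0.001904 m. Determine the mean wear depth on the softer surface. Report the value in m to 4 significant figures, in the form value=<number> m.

value=2.622e-08 m

All arithmetic runs at full precision — intermediates are printed rounded. Rounded once at the end to 4 significant figures.
Path length L = v·t = 0.1296 m/s × 201.1 s = 26.06 m.
Hardness H = 1.293 GPa = 1.293e+09 Pa.
Contact area A = 0.007437 m × 0.001904 m = 1.416e-05 m².
Working in SI base units: W = 113.3 N, H = 1.293e+09 Pa, K = 1.626e-07.
Archard relation: V = K·W·L/H = 1.626e-07 · 113.3 · 26.06 / 1.293e+09 = 3.713e-13 m³.
Wear depth h = V/A = 3.713e-13 / 1.416e-05 = 2.622e-08 m.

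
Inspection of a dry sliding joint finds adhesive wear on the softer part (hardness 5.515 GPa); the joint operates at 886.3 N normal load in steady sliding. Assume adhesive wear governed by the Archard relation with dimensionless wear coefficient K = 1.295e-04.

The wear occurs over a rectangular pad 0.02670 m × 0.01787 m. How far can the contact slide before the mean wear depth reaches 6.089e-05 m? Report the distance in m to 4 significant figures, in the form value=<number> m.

All working math carries exact precision, and intermediate values appear rounded; one last rounding: four significant figures.
Hardness H = 5.515 GPa = 5.515e+09 Pa.
Contact area A = 0.02670 m × 0.01787 m = 4.771e-04 m².
SI base units throughout: W = 886.3 N, H = 5.515e+09 Pa, K = 1.295e-04.
Limit volume V_lim = h_lim·A = 6.089e-05 · 4.771e-04 = 2.905e-08 m³.
Thus life L = V_lim·H/(K·W) = 2.905e-08 · 5.515e+09 / (1.295e-04 · 886.3) = 1396 m.

value=1396 m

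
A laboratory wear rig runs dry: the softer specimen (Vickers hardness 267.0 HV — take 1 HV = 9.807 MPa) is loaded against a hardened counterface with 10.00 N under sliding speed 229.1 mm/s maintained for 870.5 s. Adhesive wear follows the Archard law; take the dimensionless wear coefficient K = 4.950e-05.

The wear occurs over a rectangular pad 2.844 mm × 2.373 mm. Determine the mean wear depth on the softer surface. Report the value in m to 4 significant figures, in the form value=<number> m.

value=5.586e-06 m

The computation keeps full precision. Intermediate values are printed rounded, and rounded just once, at four significant figures.
Sliding speed v = 229.1 mm/s = 0.2291 m/s. Distance covered L = v·t = 0.2291 m/s × 870.5 s = 199.4 m.
Hardness H = 267.0 HV × 9.807 MPa/HV = 2618 MPa = 2.618e+09 Pa.
Pad sides 2.844 mm × 2.373 mm = 0.002844 m × 0.002373 m. Contact area A = 0.002844 m × 0.002373 m = 6.749e-06 m².
Expressed in SI base units: W = 10.00 N, H = 2.618e+09 Pa, K = 4.950e-05.
Volume removed: V = K·W·L/H = 4.950e-05 · 10.00 · 199.4 / 2.618e+09 = 3.770e-11 m³.
Wear depth h = V/A = 3.770e-11 / 6.749e-06 = 5.586e-06 m.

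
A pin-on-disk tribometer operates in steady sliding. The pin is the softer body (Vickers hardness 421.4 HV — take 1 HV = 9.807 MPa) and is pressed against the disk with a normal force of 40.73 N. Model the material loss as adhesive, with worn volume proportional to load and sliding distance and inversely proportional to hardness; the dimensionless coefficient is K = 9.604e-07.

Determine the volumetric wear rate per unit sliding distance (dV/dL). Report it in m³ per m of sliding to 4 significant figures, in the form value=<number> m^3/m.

value=9.465e-15 m^3/m

Each operation carries exact precision; intermediate values are shown rounded. Rounded just once, at 4 significant figures.
Hardness H = 421.4 HV × 9.807 MPa/HV = 4133 MPa = 4.133e+09 Pa.
In SI base units, W = 40.73 N, H = 4.133e+09 Pa, K = 9.604e-07.
Rate of wear dV/dL = K·W/H: 9.604e-07 · 40.73 / 4.133e+09 = 9.465e-15 m³/m.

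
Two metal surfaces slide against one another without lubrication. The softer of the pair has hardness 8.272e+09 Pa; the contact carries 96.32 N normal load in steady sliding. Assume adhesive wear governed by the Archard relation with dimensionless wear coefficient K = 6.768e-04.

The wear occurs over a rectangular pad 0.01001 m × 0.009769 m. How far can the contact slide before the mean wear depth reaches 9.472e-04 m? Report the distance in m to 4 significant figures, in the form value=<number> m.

Intermediate values are shown rounded, and each operation maintains exact precision. Rounded once at the end, at 4 significant figures.
Contact area A = 0.01001 m × 0.009769 m = 9.779e-05 m².
Expressed in SI base units: W = 96.32 N, H = 8.272e+09 Pa, K = 6.768e-04.
Permissible volume V_lim = h_lim·A = 9.472e-04 · 9.779e-05 = 9.262e-08 m³.
So the life L = V_lim·H/(K·W) = 9.262e-08 · 8.272e+09 / (6.768e-04 · 96.32) = 1.175e+04 m.

value=1.175e+04 m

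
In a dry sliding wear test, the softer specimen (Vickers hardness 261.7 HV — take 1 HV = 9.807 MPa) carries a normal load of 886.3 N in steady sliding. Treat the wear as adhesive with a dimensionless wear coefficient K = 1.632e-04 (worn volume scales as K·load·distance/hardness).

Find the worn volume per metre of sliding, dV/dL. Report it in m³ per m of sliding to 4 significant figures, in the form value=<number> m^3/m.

value=5.636e-11 m^3/m

Quoted intermediates are rounded; every step holds full precision. Rounded just once, at four significant figures.
Hardness H = 261.7 HV × 9.807 MPa/HV = 2566 MPa = 2.566e+09 Pa.
As SI base values: W = 886.3 N, H = 2.566e+09 Pa, K = 1.632e-04.
Volumetric rate dV/dL = K·W/H: 1.632e-04 · 886.3 / 2.566e+09 = 5.636e-11 m³/m.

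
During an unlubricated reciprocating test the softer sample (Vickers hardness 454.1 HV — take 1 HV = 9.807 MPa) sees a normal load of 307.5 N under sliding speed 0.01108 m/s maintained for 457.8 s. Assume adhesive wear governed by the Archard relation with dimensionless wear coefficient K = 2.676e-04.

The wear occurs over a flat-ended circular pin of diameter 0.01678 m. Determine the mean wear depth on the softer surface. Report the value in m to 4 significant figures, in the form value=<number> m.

Intermediate values are printed rounded, and all arithmetic runs at full precision — a single final rounding to 4 significant figures.
The distance L = v·t = 0.01108 m/s × 457.8 s = 5.072 m.
Hardness H = 454.1 HV × 9.807 MPa/HV = 4453 MPa = 4.453e+09 Pa.
Contact area A = π·d²/4 = π·(0.01678 m)²/4 = 2.211e-04 m².
In SI base units: W = 307.5 N, H = 4.453e+09 Pa, K = 2.676e-04.
Apply Archard: V = K·W·L/H = 2.676e-04 · 307.5 · 5.072 / 4.453e+09 = 9.373e-11 m³.
Mean depth h = V/A = 9.373e-11 / 2.211e-04 = 4.238e-07 m.

value=4.238e-07 m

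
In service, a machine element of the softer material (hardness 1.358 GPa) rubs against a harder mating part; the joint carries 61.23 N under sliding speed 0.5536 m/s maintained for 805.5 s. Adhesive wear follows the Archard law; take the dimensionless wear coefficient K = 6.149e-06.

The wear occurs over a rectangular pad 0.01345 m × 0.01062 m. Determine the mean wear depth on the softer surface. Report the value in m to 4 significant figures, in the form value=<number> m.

value=8.655e-07 m

Quoted intermediates are rounded, and all working math carries full float precision — rounded once at the end to four significant digits.
Distance L = v·t = 0.5536 m/s × 805.5 s = 445.9 m.
Hardness H = 1.358 GPa = 1.358e+09 Pa.
Contact area A = 0.01345 m × 0.01062 m = 1.428e-04 m².
Restated in SI base units: W = 61.23 N, H = 1.358e+09 Pa, K = 6.149e-06.
The Archard volume V = K·W·L/H = 6.149e-06 · 61.23 · 445.9 / 1.358e+09 = 1.236e-10 m³.
Wear depth h = V/A = 1.236e-10 / 1.428e-04 = 8.655e-07 m.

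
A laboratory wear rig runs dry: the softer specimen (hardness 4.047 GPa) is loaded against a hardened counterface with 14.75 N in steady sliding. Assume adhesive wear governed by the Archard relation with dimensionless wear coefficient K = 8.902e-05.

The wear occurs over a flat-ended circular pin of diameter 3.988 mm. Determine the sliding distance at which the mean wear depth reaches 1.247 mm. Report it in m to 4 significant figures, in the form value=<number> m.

The algebra maintains full float precision. Intermediates are shown rounded; a single final rounding, at 4 significant figures.
Hardness H = 4.047 GPa = 4.047e+09 Pa.
Pin diameter d = 3.988 mm = 0.003988 m. Contact area A = π·d²/4 = π·(0.003988 m)²/4 = 1.249e-05 m².
Depth limit h_lim = 1.247 mm = 0.001247 m.
In SI base units: W = 14.75 N, H = 4.047e+09 Pa, K = 8.902e-05.
At the depth limit, V_lim = h_lim·A = 0.001247 · 1.249e-05 = 1.558e-08 m³.
Sliding life L = V_lim·H/(K·W) = 1.558e-08 · 4.047e+09 / (8.902e-05 · 14.75) = 4.801e+04 m.

value=4.801e+04 m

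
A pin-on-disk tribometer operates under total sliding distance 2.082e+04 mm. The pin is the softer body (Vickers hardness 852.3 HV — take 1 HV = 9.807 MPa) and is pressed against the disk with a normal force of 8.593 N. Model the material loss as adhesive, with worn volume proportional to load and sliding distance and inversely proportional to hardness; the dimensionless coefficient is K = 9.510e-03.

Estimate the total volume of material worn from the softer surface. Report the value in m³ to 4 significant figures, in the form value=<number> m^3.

value=2.036e-10 m^3

Intermediate values appear rounded, and all working math runs at full precision, and a single final rounding: four significant digits.
Convert: Path length L = 2.082e+04 mm = 20.82 m.
Convert: Hardness H = 852.3 HV × 9.807 MPa/HV = 8359 MPa = 8.359e+09 Pa.
In SI base units: W = 8.593 N, H = 8.359e+09 Pa, K = 9.510e-03.
Worn volume V = K·W·L/H = 9.510e-03 · 8.593 · 20.82 / 8.359e+09 = 2.036e-10 m³.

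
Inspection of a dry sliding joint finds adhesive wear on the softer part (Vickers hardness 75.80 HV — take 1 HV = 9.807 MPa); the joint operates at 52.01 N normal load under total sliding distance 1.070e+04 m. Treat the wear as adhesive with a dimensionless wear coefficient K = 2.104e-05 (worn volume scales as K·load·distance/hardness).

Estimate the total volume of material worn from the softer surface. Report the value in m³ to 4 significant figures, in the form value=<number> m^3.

value=1.575e-08 m^3

The algebra maintains full float precision, and intermediate values appear rounded; a lone final rounding, at 4 significant figures.
Convert: Hardness H = 75.80 HV × 9.807 MPa/HV = 743.4 MPa = 7.434e+08 Pa.
Restated in SI base units: W = 52.01 N, H = 7.434e+08 Pa, K = 2.104e-05.
Worn volume V = K·W·L/H = 2.104e-05 · 52.01 · 1.070e+04 / 7.434e+08 = 1.575e-08 m³.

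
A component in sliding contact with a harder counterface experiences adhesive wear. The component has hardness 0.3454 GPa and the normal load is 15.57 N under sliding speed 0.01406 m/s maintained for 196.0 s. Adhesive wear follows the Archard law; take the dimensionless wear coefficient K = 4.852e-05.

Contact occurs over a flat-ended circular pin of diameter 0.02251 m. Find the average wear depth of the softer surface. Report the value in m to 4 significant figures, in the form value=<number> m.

The algebra runs at exact precision; the intermediates are displayed rounded — a single final rounding: four significant digits.
Sliding distance L = v·t = 0.01406 m/s × 196.0 s = 2.756 m.
Hardness H = 0.3454 GPa = 3.454e+08 Pa.
Contact area A = π·d²/4 = π·(0.02251 m)²/4 = 3.980e-04 m².
In SI base units, W = 15.57 N, H = 3.454e+08 Pa, K = 4.852e-05.
Wear volume V = K·W·L/H = 4.852e-05 · 15.57 · 2.756 / 3.454e+08 = 6.027e-12 m³.
Mean depth h = V/A = 6.027e-12 / 3.980e-04 = 1.515e-08 m.

value=1.515e-08 m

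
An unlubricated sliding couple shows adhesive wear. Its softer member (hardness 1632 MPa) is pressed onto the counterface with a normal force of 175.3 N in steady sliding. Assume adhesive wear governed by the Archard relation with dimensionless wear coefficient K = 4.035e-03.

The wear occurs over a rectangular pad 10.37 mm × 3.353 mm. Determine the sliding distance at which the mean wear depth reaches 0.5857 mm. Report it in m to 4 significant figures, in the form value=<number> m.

value=46.99 m

The computation keeps full precision. Intermediates are printed rounded — a single final rounding to four significant figures.
Hardness H = 1632 MPa = 1.632e+09 Pa.
Pad sides 10.37 mm × 3.353 mm = 0.01037 m × 0.003353 m. Contact area A = 0.01037 m × 0.003353 m = 3.477e-05 m².
Depth limit h_lim = 0.5857 mm = 5.857e-04 m.
In SI base units, W = 175.3 N, H = 1.632e+09 Pa, K = 4.035e-03.
Wearable volume V_lim = h_lim·A = 5.857e-04 · 3.477e-05 = 2.037e-08 m³.
Life L = V_lim·H/(K·W) = 2.037e-08 · 1.632e+09 / (4.035e-03 · 175.3) = 46.99 m.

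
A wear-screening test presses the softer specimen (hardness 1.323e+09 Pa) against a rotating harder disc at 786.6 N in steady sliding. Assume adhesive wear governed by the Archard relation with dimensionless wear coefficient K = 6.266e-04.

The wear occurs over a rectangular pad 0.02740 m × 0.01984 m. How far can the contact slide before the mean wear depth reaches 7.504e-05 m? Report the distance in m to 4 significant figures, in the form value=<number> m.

All arithmetic holds full float precision. The intermediates appear rounded — one last rounding, at four significant figures.
Convert: Contact area A = 0.02740 m × 0.01984 m = 5.436e-04 m².
Restated in SI base units: W = 786.6 N, H = 1.323e+09 Pa, K = 6.266e-04.
Allowed volume V_lim = h_lim·A = 7.504e-05 · 5.436e-04 = 4.079e-08 m³.
So the life L = V_lim·H/(K·W) = 4.079e-08 · 1.323e+09 / (6.266e-04 · 786.6) = 109.5 m.

value=109.5 m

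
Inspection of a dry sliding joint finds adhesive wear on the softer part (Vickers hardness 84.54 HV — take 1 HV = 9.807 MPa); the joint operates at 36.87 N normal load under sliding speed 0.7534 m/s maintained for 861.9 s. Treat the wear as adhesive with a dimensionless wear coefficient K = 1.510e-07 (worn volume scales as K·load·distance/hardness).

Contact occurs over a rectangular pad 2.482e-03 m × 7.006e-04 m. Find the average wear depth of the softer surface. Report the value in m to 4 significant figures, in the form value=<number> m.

value=2.508e-06 m

Intermediates are printed rounded, and each operation carries full precision — rounded just once, at 4 significant figures.
Path length L = v·t = 0.7534 m/s × 861.9 s = 649.4 m.
Hardness H = 84.54 HV × 9.807 MPa/HV = 829.1 MPa = 8.291e+08 Pa.
Contact area A = 2.482e-03 m × 7.006e-04 m = 1.739e-06 m².
Working in SI base units: W = 36.87 N, H = 8.291e+08 Pa, K = 1.510e-07.
Wear volume V = K·W·L/H = 1.510e-07 · 36.87 · 649.4 / 8.291e+08 = 4.360e-12 m³.
Mean depth h = V/A = 4.360e-12 / 1.739e-06 = 2.508e-06 m.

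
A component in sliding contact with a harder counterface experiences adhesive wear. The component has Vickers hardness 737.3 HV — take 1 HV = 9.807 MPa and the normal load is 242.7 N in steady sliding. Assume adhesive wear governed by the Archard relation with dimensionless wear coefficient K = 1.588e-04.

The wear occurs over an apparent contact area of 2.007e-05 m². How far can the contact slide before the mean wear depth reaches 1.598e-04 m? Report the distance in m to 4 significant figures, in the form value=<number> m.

value=601.7 m

All arithmetic holds full float precision. The intermediates appear rounded; one final rounding to four significant figures.
Convert: Hardness H = 737.3 HV × 9.807 MPa/HV = 7231 MPa = 7.231e+09 Pa.
SI base units throughout: W = 242.7 N, H = 7.231e+09 Pa, K = 1.588e-04.
Wearable volume V_lim = h_lim·A = 1.598e-04 · 2.007e-05 = 3.207e-09 m³.
Inverting, life L = V_lim·H/(K·W) = 3.207e-09 · 7.231e+09 / (1.588e-04 · 242.7) = 601.7 m.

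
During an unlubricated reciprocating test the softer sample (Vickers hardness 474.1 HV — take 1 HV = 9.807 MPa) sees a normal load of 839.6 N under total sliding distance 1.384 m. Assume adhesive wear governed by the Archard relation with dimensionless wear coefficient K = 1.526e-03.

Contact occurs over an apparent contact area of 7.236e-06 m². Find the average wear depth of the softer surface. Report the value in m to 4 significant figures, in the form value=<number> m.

Intermediate values are displayed rounded — all arithmetic maintains full precision; one final rounding to 4 significant digits.
Hardness H = 474.1 HV × 9.807 MPa/HV = 4649 MPa = 4.649e+09 Pa.
In SI base units, W = 839.6 N, H = 4.649e+09 Pa, K = 1.526e-03.
Archard relation: V = K·W·L/H = 1.526e-03 · 839.6 · 1.384 / 4.649e+09 = 3.814e-10 m³.
Depth h = V/A = 3.814e-10 / 7.236e-06 = 5.271e-05 m.

value=5.271e-05 m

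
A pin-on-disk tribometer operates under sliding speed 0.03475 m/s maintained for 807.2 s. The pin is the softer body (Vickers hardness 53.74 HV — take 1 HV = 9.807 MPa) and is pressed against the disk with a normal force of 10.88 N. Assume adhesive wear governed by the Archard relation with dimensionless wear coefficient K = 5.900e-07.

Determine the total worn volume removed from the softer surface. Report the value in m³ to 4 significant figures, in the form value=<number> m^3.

The algebra runs at exact precision; the intermediates are printed rounded, and a lone final rounding to four significant digits.
Convert: Sliding distance L = v·t = 0.03475 m/s × 807.2 s = 28.05 m.
Convert: Hardness H = 53.74 HV × 9.807 MPa/HV = 527.0 MPa = 5.270e+08 Pa.
As SI base values: W = 10.88 N, H = 5.270e+08 Pa, K = 5.900e-07.
Archard relation: V = K·W·L/H = 5.900e-07 · 10.88 · 28.05 / 5.270e+08 = 3.417e-13 m³.

value=3.417e-13 m^3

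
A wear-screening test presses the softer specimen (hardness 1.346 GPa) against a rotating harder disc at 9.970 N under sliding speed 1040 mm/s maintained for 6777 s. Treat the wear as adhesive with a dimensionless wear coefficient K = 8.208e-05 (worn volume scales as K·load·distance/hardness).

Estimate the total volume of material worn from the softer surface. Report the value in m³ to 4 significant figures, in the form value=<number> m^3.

The computation holds full precision — shown intermediates are rounded — one last rounding: four significant figures.
Sliding speed v = 1040 mm/s = 1.040 m/s. Distance covered L = v·t = 1.040 m/s × 6777 s = 7048 m.
Hardness H = 1.346 GPa = 1.346e+09 Pa.
In SI base units: W = 9.970 N, H = 1.346e+09 Pa, K = 8.208e-05.
By Archard's law, V = K·W·L/H = 8.208e-05 · 9.970 · 7048 / 1.346e+09 = 4.285e-09 m³.

value=4.285e-09 m^3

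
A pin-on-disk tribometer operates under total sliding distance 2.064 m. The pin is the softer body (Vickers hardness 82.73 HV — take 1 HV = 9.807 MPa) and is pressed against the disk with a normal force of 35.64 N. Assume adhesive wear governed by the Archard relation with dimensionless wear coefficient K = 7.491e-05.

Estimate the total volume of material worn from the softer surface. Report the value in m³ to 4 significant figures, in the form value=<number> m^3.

value=6.792e-12 m^3

Intermediate values appear rounded — each operation holds full precision, and a lone final rounding, at four significant digits.
Hardness H = 82.73 HV × 9.807 MPa/HV = 811.3 MPa = 8.113e+08 Pa.
In SI base units, W = 35.64 N, H = 8.113e+08 Pa, K = 7.491e-05.
Wear volume V = K·W·L/H = 7.491e-05 · 35.64 · 2.064 / 8.113e+08 = 6.792e-12 m³.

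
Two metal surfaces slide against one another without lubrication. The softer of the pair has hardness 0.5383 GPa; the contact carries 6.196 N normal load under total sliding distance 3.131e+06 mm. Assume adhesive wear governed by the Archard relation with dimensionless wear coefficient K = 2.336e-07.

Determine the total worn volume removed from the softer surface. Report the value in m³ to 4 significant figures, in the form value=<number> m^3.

Intermediates are shown rounded — every step runs at full precision; one last rounding, at four significant digits.
Convert: Total distance L = 3.131e+06 mm = 3131 m.
Convert: Hardness H = 0.5383 GPa = 5.383e+08 Pa.
In SI base units, W = 6.196 N, H = 5.383e+08 Pa, K = 2.336e-07.
Worn volume V = K·W·L/H = 2.336e-07 · 6.196 · 3131 / 5.383e+08 = 8.419e-12 m³.

value=8.419e-12 m^3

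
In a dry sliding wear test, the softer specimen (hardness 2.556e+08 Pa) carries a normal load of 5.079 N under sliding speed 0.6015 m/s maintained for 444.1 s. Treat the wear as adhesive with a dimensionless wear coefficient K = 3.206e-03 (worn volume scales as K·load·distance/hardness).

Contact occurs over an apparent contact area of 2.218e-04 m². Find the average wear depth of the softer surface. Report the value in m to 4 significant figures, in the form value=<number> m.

Intermediate values appear rounded, and all working math carries full float precision; a lone final rounding, at 4 significant figures.
Sliding distance L = v·t = 0.6015 m/s × 444.1 s = 267.1 m.
Restated in SI base units: W = 5.079 N, H = 2.556e+08 Pa, K = 3.206e-03.
Wear volume V = K·W·L/H = 3.206e-03 · 5.079 · 267.1 / 2.556e+08 = 1.702e-08 m³.
Average depth h = V/A = 1.702e-08 / 2.218e-04 = 7.672e-05 m.

value=7.672e-05 m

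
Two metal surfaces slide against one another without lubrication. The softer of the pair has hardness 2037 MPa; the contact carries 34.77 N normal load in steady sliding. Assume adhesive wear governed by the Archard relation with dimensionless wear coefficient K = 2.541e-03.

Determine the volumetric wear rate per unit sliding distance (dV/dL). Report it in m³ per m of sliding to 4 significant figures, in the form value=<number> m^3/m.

The algebra runs at exact precision — intermediates are printed rounded — rounded just once, at 4 significant digits.
Hardness H = 2037 MPa = 2.037e+09 Pa.
Restated in SI base units: W = 34.77 N, H = 2.037e+09 Pa, K = 2.541e-03.
Volumetric rate dV/dL = K·W/H (independent of L): 2.541e-03 · 34.77 / 2.037e+09 = 4.337e-11 m³/m.

value=4.337e-11 m^3/m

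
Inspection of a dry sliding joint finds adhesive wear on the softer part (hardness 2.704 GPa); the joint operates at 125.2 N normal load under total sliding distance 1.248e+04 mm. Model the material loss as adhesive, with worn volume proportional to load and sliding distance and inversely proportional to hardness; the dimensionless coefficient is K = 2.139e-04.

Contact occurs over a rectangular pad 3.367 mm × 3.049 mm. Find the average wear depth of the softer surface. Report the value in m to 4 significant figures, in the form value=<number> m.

value=1.204e-05 m

Each operation runs at full precision — printed values are rounded — a single final rounding, at four significant figures.
Convert: Distance covered L = 1.248e+04 mm = 12.48 m.
Convert: Hardness H = 2.704 GPa = 2.704e+09 Pa.
Convert: Pad sides 3.367 mm × 3.049 mm = 0.003367 m × 0.003049 m. Contact area A = 0.003367 m × 0.003049 m = 1.027e-05 m².
Expressed in SI base units: W = 125.2 N, H = 2.704e+09 Pa, K = 2.139e-04.
Apply Archard: V = K·W·L/H = 2.139e-04 · 125.2 · 12.48 / 2.704e+09 = 1.236e-10 m³.
Mean depth h = V/A = 1.236e-10 / 1.027e-05 = 1.204e-05 m.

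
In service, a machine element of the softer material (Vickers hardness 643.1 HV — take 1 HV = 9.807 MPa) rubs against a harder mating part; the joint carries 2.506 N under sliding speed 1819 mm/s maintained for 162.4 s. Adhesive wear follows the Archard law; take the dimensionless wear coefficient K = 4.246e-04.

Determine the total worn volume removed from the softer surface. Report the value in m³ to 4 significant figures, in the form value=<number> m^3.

Each operation maintains full float precision, and intermediates appear rounded, and one last rounding to 4 significant digits.
Sliding speed v = 1819 mm/s = 1.819 m/s. Path length L = v·t = 1.819 m/s × 162.4 s = 295.4 m.
Hardness H = 643.1 HV × 9.807 MPa/HV = 6307 MPa = 6.307e+09 Pa.
Collected in SI base units: W = 2.506 N, H = 6.307e+09 Pa, K = 4.246e-04.
Volume removed: V = K·W·L/H = 4.246e-04 · 2.506 · 295.4 / 6.307e+09 = 4.984e-11 m³.

value=4.984e-11 m^3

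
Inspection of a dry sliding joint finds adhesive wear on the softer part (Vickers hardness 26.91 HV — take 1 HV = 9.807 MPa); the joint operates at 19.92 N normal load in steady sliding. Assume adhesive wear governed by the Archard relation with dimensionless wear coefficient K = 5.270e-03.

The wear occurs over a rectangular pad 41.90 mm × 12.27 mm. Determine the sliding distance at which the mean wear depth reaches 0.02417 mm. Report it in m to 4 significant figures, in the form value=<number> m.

value=31.24 m

The algebra runs at full float precision, and the intermediates are shown rounded; rounded once at the end, at 4 significant digits.
Convert: Hardness H = 26.91 HV × 9.807 MPa/HV = 263.9 MPa = 2.639e+08 Pa.
Convert: Pad sides 41.90 mm × 12.27 mm = 0.04190 m × 0.01227 m. Contact area A = 0.04190 m × 0.01227 m = 5.141e-04 m².
Convert: Depth limit h_lim = 0.02417 mm = 2.417e-05 m.
Restated in SI base units: W = 19.92 N, H = 2.639e+08 Pa, K = 5.270e-03.
Permissible volume V_lim = h_lim·A = 2.417e-05 · 5.141e-04 = 1.243e-08 m³.
Inverting, life L = V_lim·H/(K·W) = 1.243e-08 · 2.639e+08 / (5.270e-03 · 19.92) = 31.24 m.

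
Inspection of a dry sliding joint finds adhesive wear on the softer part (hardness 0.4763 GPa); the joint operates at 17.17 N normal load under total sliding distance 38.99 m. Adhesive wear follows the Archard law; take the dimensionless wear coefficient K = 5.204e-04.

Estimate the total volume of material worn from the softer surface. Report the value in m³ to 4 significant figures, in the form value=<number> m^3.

value=7.314e-10 m^3

Every step runs at full precision — intermediate values are displayed rounded, and rounded once at the end: four significant figures.
Hardness H = 0.4763 GPa = 4.763e+08 Pa.
In SI base units: W = 17.17 N, H = 4.763e+08 Pa, K = 5.204e-04.
Archard relation: V = K·W·L/H = 5.204e-04 · 17.17 · 38.99 / 4.763e+08 = 7.314e-10 m³.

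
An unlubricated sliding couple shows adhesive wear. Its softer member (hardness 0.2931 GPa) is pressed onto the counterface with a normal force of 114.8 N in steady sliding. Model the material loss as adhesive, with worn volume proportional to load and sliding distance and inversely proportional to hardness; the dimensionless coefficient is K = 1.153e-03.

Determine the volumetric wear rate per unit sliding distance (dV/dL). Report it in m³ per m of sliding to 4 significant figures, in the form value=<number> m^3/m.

value=4.516e-10 m^3/m

Printed values are rounded; all arithmetic keeps exact precision — a lone final rounding: four significant figures.
Convert: Hardness H = 0.2931 GPa = 2.931e+08 Pa.
As SI base values: W = 114.8 N, H = 2.931e+08 Pa, K = 1.153e-03.
Volumetric rate dV/dL = K·W/H (no L dependence): 1.153e-03 · 114.8 / 2.931e+08 = 4.516e-10 m³/m.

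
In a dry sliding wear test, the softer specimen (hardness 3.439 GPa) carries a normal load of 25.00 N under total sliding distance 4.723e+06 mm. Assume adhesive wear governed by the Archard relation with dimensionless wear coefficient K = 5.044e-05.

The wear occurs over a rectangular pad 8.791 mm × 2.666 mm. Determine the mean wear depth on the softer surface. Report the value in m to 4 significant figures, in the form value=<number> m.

Intermediates appear rounded; each operation carries full float precision; a lone final rounding, at 4 significant figures.
Distance L = 4.723e+06 mm = 4723 m.
Hardness H = 3.439 GPa = 3.439e+09 Pa.
Pad sides 8.791 mm × 2.666 mm = 0.008791 m × 0.002666 m. Contact area A = 0.008791 m × 0.002666 m = 2.344e-05 m².
In SI base units, W = 25.00 N, H = 3.439e+09 Pa, K = 5.044e-05.
Volume removed: V = K·W·L/H = 5.044e-05 · 25.00 · 4723 / 3.439e+09 = 1.732e-09 m³.
Mean depth h = V/A = 1.732e-09 / 2.344e-05 = 7.389e-05 m.

value=7.389e-05 m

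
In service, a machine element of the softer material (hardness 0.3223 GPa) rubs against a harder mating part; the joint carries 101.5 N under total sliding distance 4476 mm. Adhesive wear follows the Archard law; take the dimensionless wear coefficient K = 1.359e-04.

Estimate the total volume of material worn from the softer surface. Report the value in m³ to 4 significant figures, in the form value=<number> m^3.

value=1.916e-10 m^3

Displayed values are rounded — the algebra maintains full float precision, and a lone final rounding to 4 significant figures.
Path length L = 4476 mm = 4.476 m.
Hardness H = 0.3223 GPa = 3.223e+08 Pa.
Expressed in SI base units: W = 101.5 N, H = 3.223e+08 Pa, K = 1.359e-04.
Archard relation: V = K·W·L/H = 1.359e-04 · 101.5 · 4.476 / 3.223e+08 = 1.916e-10 m³.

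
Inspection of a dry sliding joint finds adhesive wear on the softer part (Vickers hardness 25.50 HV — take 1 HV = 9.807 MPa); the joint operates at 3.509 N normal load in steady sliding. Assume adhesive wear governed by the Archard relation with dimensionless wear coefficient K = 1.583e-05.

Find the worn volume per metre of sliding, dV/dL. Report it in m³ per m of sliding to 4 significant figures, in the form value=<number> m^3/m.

All working math maintains full precision, and the intermediates are shown rounded; one final rounding: 4 significant figures.
Hardness H = 25.50 HV × 9.807 MPa/HV = 250.1 MPa = 2.501e+08 Pa.
Collected in SI base units: W = 3.509 N, H = 2.501e+08 Pa, K = 1.583e-05.
Wear rate dV/dL = K·W/H, so: 1.583e-05 · 3.509 / 2.501e+08 = 2.221e-13 m³/m.

value=2.221e-13 m^3/m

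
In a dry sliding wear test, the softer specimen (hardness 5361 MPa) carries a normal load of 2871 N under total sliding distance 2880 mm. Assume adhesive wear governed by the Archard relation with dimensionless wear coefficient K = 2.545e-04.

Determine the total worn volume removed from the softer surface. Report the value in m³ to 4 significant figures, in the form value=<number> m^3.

value=3.925e-10 m^3

Intermediates are printed rounded. All arithmetic keeps full float precision. Rounded just once, at four significant figures.
Convert: Path length L = 2880 mm = 2.880 m.
Convert: Hardness H = 5361 MPa = 5.361e+09 Pa.
Collected in SI base units: W = 2871 N, H = 5.361e+09 Pa, K = 2.545e-04.
Archard volume V = K·W·L/H = 2.545e-04 · 2871 · 2.880 / 5.361e+09 = 3.925e-10 m³.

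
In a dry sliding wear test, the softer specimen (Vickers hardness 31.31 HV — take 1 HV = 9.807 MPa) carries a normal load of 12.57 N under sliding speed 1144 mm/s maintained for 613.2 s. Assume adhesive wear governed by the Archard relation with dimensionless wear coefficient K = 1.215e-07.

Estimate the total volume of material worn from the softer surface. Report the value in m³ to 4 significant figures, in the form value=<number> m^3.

value=3.489e-12 m^3

The intermediates are displayed rounded — the algebra holds full precision. Rounded just once: four significant digits.
Sliding speed v = 1144 mm/s = 1.144 m/s. Distance covered L = v·t = 1.144 m/s × 613.2 s = 701.5 m.
Hardness H = 31.31 HV × 9.807 MPa/HV = 307.1 MPa = 3.071e+08 Pa.
As SI base values: W = 12.57 N, H = 3.071e+08 Pa, K = 1.215e-07.
Wear volume V = K·W·L/H = 1.215e-07 · 12.57 · 701.5 / 3.071e+08 = 3.489e-12 m³.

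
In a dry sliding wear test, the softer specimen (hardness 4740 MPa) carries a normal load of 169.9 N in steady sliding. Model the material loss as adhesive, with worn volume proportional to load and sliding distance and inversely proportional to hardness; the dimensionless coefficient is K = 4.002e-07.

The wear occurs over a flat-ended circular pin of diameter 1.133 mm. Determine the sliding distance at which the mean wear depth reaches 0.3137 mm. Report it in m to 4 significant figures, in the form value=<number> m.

value=2.205e+04 m

Shown intermediates are rounded. The algebra maintains full precision; a lone final rounding to four significant figures.
Convert: Hardness H = 4740 MPa = 4.740e+09 Pa.
Convert: Pin diameter d = 1.133 mm = 0.001133 m. Contact area A = π·d²/4 = π·(0.001133 m)²/4 = 1.008e-06 m².
Convert: Depth limit h_lim = 0.3137 mm = 3.137e-04 m.
In SI base units, W = 169.9 N, H = 4.740e+09 Pa, K = 4.002e-07.
Wearable volume V_lim = h_lim·A = 3.137e-04 · 1.008e-06 = 3.163e-10 m³.
Life L = V_lim·H/(K·W) = 3.163e-10 · 4.740e+09 / (4.002e-07 · 169.9) = 2.205e+04 m.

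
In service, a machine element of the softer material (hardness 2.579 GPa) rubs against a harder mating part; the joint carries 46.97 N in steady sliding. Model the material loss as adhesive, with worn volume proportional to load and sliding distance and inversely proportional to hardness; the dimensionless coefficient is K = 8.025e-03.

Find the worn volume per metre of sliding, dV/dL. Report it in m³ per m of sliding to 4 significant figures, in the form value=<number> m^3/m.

value=1.462e-10 m^3/m

All arithmetic carries exact precision — intermediates are printed rounded; rounded just once: four significant figures.
Hardness H = 2.579 GPa = 2.579e+09 Pa.
In SI base units, W = 46.97 N, H = 2.579e+09 Pa, K = 8.025e-03.
The wear rate dV/dL = K·W/H (no L dependence): 8.025e-03 · 46.97 / 2.579e+09 = 1.462e-10 m³/m.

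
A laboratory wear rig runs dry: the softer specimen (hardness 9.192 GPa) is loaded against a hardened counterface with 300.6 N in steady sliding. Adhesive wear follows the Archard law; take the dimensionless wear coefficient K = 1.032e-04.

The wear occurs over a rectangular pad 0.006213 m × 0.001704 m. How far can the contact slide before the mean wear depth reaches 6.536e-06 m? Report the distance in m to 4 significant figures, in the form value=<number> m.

value=20.50 m

The intermediates are printed rounded; every step keeps exact precision. Rounded once at the end, at 4 significant figures.
Convert: Hardness H = 9.192 GPa = 9.192e+09 Pa.
Convert: Contact area A = 0.006213 m × 0.001704 m = 1.059e-05 m².
Working in SI base units: W = 300.6 N, H = 9.192e+09 Pa, K = 1.032e-04.
Permissible volume V_lim = h_lim·A = 6.536e-06 · 1.059e-05 = 6.920e-11 m³.
So the life L = V_lim·H/(K·W) = 6.920e-11 · 9.192e+09 / (1.032e-04 · 300.6) = 20.50 m.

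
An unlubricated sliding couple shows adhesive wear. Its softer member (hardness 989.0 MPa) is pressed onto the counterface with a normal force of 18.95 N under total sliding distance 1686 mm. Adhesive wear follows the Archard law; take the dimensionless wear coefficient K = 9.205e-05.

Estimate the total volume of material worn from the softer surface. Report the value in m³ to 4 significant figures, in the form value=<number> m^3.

Intermediates are printed rounded. All working math keeps exact precision. Rounded just once: 4 significant digits.
Convert: Distance covered L = 1686 mm = 1.686 m.
Convert: Hardness H = 989.0 MPa = 9.890e+08 Pa.
In SI base units, W = 18.95 N, H = 9.890e+08 Pa, K = 9.205e-05.
Archard relation: V = K·W·L/H = 9.205e-05 · 18.95 · 1.686 / 9.890e+08 = 2.974e-12 m³.

value=2.974e-12 m^3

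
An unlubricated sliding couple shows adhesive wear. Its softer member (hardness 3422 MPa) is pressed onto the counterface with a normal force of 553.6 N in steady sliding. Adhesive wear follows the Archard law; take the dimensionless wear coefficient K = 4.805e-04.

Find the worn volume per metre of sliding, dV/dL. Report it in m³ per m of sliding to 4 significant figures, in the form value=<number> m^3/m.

Intermediates are displayed rounded. The computation maintains full precision, and rounded once at the end, at 4 significant figures.
Convert: Hardness H = 3422 MPa = 3.422e+09 Pa.
Expressed in SI base units: W = 553.6 N, H = 3.422e+09 Pa, K = 4.805e-04.
Rate of wear dV/dL = K·W/H (independent of L): 4.805e-04 · 553.6 / 3.422e+09 = 7.773e-11 m³/m.

value=7.773e-11 m^3/m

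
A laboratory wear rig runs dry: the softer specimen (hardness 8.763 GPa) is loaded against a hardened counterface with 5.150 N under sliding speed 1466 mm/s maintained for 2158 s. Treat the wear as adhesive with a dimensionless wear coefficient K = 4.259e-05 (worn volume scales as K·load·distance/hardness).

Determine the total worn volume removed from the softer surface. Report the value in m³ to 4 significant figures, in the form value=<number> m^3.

value=7.919e-11 m^3

Intermediates appear rounded — every step runs at full float precision; a lone final rounding to 4 significant digits.
Convert: Sliding speed v = 1466 mm/s = 1.466 m/s. Total distance L = v·t = 1.466 m/s × 2158 s = 3164 m.
Convert: Hardness H = 8.763 GPa = 8.763e+09 Pa.
In SI base units, W = 5.150 N, H = 8.763e+09 Pa, K = 4.259e-05.
Worn volume V = K·W·L/H = 4.259e-05 · 5.150 · 3164 / 8.763e+09 = 7.919e-11 m³.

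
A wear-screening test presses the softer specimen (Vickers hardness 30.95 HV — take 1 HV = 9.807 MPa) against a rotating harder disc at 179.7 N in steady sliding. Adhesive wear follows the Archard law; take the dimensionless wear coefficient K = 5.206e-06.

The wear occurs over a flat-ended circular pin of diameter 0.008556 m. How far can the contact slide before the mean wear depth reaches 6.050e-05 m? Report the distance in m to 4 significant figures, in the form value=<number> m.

All arithmetic carries full precision, and intermediate values are printed rounded, and a lone final rounding to four significant digits.
Hardness H = 30.95 HV × 9.807 MPa/HV = 303.5 MPa = 3.035e+08 Pa.
Contact area A = π·d²/4 = π·(0.008556 m)²/4 = 5.750e-05 m².
In SI base units: W = 179.7 N, H = 3.035e+08 Pa, K = 5.206e-06.
Permissible volume V_lim = h_lim·A = 6.050e-05 · 5.750e-05 = 3.478e-09 m³.
Inverting, life L = V_lim·H/(K·W) = 3.478e-09 · 3.035e+08 / (5.206e-06 · 179.7) = 1129 m.

value=1129 m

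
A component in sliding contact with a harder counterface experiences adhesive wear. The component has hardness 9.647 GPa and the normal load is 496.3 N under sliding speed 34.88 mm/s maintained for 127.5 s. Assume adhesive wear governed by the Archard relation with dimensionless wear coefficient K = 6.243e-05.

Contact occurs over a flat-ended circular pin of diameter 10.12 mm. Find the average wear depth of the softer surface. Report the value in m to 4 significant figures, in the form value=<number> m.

All arithmetic carries full precision — intermediate values are printed rounded. Rounded once at the end, at 4 significant figures.
Convert: Sliding speed v = 34.88 mm/s = 0.03488 m/s. Distance covered L = v·t = 0.03488 m/s × 127.5 s = 4.447 m.
Convert: Hardness H = 9.647 GPa = 9.647e+09 Pa.
Convert: Pin diameter d = 10.12 mm = 0.01012 m. Contact area A = π·d²/4 = π·(0.01012 m)²/4 = 8.044e-05 m².
Working in SI base units: W = 496.3 N, H = 9.647e+09 Pa, K = 6.243e-05.
Wear volume V = K·W·L/H = 6.243e-05 · 496.3 · 4.447 / 9.647e+09 = 1.428e-11 m³.
Average depth h = V/A = 1.428e-11 / 8.044e-05 = 1.776e-07 m.

value=1.776e-07 m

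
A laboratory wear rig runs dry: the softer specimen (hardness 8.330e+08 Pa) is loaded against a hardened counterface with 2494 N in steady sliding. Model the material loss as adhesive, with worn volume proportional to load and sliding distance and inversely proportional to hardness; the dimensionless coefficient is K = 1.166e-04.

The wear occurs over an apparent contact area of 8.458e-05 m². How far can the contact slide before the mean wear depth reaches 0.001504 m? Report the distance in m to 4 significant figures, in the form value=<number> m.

value=364.4 m

Intermediates are shown rounded; all working math maintains full precision — one final rounding, at 4 significant digits.
Restated in SI base units: W = 2494 N, H = 8.330e+08 Pa, K = 1.166e-04.
Allowed volume V_lim = h_lim·A = 0.001504 · 8.458e-05 = 1.272e-07 m³.
Life L = V_lim·H/(K·W) = 1.272e-07 · 8.330e+08 / (1.166e-04 · 2494) = 364.4 m.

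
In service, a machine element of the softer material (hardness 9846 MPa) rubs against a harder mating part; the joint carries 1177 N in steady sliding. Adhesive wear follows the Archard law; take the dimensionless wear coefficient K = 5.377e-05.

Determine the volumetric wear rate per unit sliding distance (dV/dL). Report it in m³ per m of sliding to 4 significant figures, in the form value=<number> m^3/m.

value=6.428e-12 m^3/m

The intermediates appear rounded, and each operation holds full float precision; rounded just once to 4 significant figures.
Hardness H = 9846 MPa = 9.846e+09 Pa.
Expressed in SI base units: W = 1177 N, H = 9.846e+09 Pa, K = 5.377e-05.
Wear rate dV/dL = K·W/H, so: 5.377e-05 · 1177 / 9.846e+09 = 6.428e-12 m³/m.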